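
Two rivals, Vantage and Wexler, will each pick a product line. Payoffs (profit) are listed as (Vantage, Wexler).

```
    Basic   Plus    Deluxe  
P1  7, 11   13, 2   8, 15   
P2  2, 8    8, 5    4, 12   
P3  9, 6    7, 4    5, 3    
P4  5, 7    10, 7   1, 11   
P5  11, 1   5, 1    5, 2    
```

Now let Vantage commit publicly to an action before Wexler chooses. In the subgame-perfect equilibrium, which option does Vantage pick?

P3

Wexler best-responds to each possible Vantage move:
- P1 → Wexler plays Deluxe (best of 11, 2, 15); Vantage gets 8.
- P2 → Wexler plays Deluxe (best of 8, 5, 12); Vantage gets 4.
- P3 → Wexler plays Basic (best of 6, 4, 3); Vantage gets 9.
- P4 → Wexler plays Deluxe (best of 7, 7, 11); Vantage gets 1.
- P5 → Wexler plays Deluxe (best of 1, 1, 2); Vantage gets 5.
Maximizing over 8, 4, 9, 1, 5, Vantage chooses P3. Subgame-perfect outcome: (P3, Basic) with payoffs (9, 6).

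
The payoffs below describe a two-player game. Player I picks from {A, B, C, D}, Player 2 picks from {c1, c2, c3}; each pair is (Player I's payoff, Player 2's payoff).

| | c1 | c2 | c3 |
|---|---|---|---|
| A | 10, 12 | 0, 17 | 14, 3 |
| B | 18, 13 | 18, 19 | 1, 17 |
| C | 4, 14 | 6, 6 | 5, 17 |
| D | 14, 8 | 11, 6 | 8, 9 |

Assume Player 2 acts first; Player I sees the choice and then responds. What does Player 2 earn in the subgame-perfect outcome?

Player I best-responds to each possible Player 2 move:
- c1: BR = B, leader payoff 13.
- c2: BR = B, leader payoff 19.
- c3: BR = A, leader payoff 3.
Among 13, 19, 3, the best is 19 at c2. Subgame-perfect outcome: (B, c2) with payoffs (18, 19).

19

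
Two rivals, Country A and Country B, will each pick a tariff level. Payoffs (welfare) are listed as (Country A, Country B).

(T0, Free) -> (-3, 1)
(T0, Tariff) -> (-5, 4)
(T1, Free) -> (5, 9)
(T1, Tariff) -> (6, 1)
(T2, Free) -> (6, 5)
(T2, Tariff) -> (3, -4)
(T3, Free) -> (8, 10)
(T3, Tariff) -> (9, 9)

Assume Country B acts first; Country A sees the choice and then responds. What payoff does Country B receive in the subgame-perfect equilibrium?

10

Solve by backward induction (Country B leads).
- Free: BR = T3, leader payoff 10.
- Tariff: BR = T3, leader payoff 9.
Among 10, 9, the best is 10 at Free. Subgame-perfect outcome: (T3, Free) with payoffs (8, 10).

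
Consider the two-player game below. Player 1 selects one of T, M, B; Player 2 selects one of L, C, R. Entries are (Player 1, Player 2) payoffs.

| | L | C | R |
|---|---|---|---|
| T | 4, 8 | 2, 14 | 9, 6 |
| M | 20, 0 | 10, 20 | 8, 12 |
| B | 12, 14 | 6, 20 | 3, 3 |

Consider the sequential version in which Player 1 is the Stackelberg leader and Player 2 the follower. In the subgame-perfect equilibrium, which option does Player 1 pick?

M

Work backward from Player 2's decision.
- T: Player 2 compares 8, 14, 6 and picks C; Player 1 would get 2.
- M: Player 2 compares 0, 20, 12 and picks C; Player 1 would get 10.
- B: Player 2 compares 14, 20, 3 and picks C; Player 1 would get 6.
Maximizing over 2, 10, 6, Player 1 chooses M. Subgame-perfect outcome: (M, C) with payoffs (10, 20).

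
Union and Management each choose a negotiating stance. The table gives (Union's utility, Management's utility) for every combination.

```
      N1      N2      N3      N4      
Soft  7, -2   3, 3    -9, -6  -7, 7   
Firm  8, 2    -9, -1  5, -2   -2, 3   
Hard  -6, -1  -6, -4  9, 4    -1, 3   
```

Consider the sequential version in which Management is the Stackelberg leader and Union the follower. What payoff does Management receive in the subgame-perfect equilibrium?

Solve by backward induction (Management leads).
- N1: BR = Firm, leader payoff 2.
- N2: BR = Soft, leader payoff 3.
- N3: BR = Hard, leader payoff 4.
- N4: BR = Hard, leader payoff 3.
Among 2, 3, 4, 3, the best is 4 at N3. Subgame-perfect outcome: (Hard, N3) with payoffs (9, 4).

4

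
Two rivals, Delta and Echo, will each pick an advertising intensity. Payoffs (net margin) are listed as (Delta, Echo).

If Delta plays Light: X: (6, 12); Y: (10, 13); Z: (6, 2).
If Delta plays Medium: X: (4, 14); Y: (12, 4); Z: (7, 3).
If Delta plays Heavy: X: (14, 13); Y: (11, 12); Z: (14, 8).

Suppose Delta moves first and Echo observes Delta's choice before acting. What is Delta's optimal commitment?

Heavy

Solve by backward induction (Delta leads).
- Light: BR = Y, leader payoff 10.
- Medium: BR = X, leader payoff 4.
- Heavy: BR = X, leader payoff 14.
Delta's induced payoffs are 10, 4, 14, so Delta commits to Heavy. Subgame-perfect outcome: (Heavy, X) with payoffs (14, 13).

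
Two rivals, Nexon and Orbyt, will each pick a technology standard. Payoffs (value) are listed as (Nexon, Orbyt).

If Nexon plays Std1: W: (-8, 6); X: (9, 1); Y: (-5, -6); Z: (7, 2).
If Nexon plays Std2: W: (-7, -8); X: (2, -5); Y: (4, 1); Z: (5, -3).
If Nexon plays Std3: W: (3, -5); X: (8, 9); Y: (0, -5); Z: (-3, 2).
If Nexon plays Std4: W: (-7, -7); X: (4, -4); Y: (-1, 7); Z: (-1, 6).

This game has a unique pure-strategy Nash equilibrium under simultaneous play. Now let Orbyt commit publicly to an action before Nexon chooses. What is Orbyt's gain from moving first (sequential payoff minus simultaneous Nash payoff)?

1

Backward induction with Orbyt moving first.
- W → Nexon plays Std3 (best of -8, -7, 3, -7); Orbyt gets -5.
- X → Nexon plays Std1 (best of 9, 2, 8, 4); Orbyt gets 1.
- Y → Nexon plays Std2 (best of -5, 4, 0, -1); Orbyt gets 1.
- Z → Nexon plays Std1 (best of 7, 5, -3, -1); Orbyt gets 2.
Maximizing over -5, 1, 1, 2, Orbyt chooses Z. Subgame-perfect outcome: (Std1, Z) with payoffs (7, 2).
Now find the simultaneous Nash equilibrium.
Nexon's best replies: W→Std3; X→Std1; Y→Std2; Z→Std1.
Orbyt's best replies: Std1→W; Std2→Y; Std3→X; Std4→Y.
Only (Std2, Y) has each player best-responding; Nash payoffs (4, 1).
Orbyt's commitment gain: 2 − 1 = 1.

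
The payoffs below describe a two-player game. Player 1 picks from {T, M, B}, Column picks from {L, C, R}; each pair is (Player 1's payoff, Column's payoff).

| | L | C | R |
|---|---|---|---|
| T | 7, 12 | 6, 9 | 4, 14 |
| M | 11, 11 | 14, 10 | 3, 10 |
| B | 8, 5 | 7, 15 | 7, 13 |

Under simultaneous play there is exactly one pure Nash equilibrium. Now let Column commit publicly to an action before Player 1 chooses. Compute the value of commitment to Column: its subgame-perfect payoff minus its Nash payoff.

Work backward from Player 1's decision.
- L: Player 1 compares 7, 11, 8 and picks M; Column would get 11.
- C: Player 1 compares 6, 14, 7 and picks M; Column would get 10.
- R: Player 1 compares 4, 3, 7 and picks B; Column would get 13.
Column's induced payoffs are 11, 10, 13, so Column commits to R. Subgame-perfect outcome: (B, R) with payoffs (7, 13).
For the simultaneous game, intersect best replies.
Player 1's best replies: L→M; C→M; R→B.
Column's best replies: T→R; M→L; B→C.
The unique mutual best reply is (M, L), giving (11, 11).
Column's commitment gain: 13 − 11 = 2.

2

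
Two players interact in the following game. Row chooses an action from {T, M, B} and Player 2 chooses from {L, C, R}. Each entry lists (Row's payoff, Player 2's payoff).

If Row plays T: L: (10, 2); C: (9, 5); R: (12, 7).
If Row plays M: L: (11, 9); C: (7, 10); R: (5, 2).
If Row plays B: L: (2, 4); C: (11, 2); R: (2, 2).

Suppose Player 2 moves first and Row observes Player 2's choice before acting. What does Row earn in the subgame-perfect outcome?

11

Work backward from Row's decision.
- L: BR = M, leader payoff 9.
- C: BR = B, leader payoff 2.
- R: BR = T, leader payoff 7.
Maximizing over 9, 2, 7, Player 2 chooses L. Subgame-perfect outcome: (M, L) with payoffs (11, 9).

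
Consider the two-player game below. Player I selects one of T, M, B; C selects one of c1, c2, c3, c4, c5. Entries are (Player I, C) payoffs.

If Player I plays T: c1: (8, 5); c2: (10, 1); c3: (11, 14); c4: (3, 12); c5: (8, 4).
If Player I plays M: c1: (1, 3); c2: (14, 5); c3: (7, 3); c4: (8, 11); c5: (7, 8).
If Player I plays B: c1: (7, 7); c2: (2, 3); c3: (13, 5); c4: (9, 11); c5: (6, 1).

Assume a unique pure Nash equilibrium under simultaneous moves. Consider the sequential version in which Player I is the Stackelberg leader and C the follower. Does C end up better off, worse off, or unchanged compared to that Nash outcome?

better off

Solve by backward induction (Player I leads).
- T: BR = c3, leader payoff 11.
- M: BR = c4, leader payoff 8.
- B: BR = c4, leader payoff 9.
Player I's induced payoffs are 11, 8, 9, so Player I commits to T. Subgame-perfect outcome: (T, c3) with payoffs (11, 14).
Now find the simultaneous Nash equilibrium.
Player I's best replies: c1→T; c2→M; c3→B; c4→B; c5→T.
C's best replies: T→c3; M→c4; B→c4.
The unique mutual best reply is (B, c4), giving (9, 11).
C earns 14 sequentially versus 11 at the Nash outcome: better off.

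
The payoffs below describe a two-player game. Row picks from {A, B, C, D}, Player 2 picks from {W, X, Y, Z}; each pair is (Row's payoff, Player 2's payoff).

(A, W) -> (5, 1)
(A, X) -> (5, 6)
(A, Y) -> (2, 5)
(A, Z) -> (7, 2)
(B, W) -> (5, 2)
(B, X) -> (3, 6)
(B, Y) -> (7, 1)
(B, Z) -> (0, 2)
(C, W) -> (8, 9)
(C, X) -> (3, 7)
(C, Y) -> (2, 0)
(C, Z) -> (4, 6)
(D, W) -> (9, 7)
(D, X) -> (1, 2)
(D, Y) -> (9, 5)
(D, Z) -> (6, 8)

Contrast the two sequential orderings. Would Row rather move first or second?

second

If Row leads: Player 2's best replies are A→X, B→X, C→W, D→Z; Row's induced payoffs 5, 3, 8, 6; outcome (C, W), payoffs (8, 9).
If Player 2 leads: Row's best replies are W→D, X→A, Y→D, Z→A; Player 2's induced payoffs 7, 6, 5, 2; outcome (D, W), payoffs (9, 7).
Row gets 8 moving first and 9 moving second, so Row prefers to move second.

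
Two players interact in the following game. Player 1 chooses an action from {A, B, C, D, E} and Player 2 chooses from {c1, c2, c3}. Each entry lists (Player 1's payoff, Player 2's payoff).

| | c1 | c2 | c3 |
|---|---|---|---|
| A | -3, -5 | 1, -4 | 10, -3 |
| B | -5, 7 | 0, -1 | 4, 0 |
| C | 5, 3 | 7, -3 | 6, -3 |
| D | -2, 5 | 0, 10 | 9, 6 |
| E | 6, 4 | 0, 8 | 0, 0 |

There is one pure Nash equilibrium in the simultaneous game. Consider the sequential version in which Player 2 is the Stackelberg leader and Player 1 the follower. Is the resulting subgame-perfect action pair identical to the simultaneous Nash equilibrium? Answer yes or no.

Solve by backward induction (Player 2 leads).
- c1: Player 1 compares -3, -5, 5, -2, 6 and picks E; Player 2 would get 4.
- c2: Player 1 compares 1, 0, 7, 0, 0 and picks C; Player 2 would get -3.
- c3: Player 1 compares 10, 4, 6, 9, 0 and picks A; Player 2 would get -3.
Among 4, -3, -3, the best is 4 at c1. Subgame-perfect outcome: (E, c1) with payoffs (6, 4).
For the simultaneous game, intersect best replies.
Player 1's best replies: c1→E; c2→C; c3→A.
Player 2's best replies: A→c3; B→c1; C→c1; D→c2; E→c2.
Only (A, c3) has each player best-responding; Nash payoffs (10, -3).
Sequential outcome (E, c1) differs from the Nash profile (A, c3).

no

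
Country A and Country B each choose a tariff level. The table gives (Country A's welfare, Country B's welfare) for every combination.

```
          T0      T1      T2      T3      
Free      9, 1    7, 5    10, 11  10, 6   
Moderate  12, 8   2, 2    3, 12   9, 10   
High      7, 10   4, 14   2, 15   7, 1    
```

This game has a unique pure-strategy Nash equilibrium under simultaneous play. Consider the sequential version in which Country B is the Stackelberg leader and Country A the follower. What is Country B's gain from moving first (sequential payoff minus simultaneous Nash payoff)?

Country A best-responds to each possible Country B move:
- T0: BR = Moderate, leader payoff 8.
- T1: BR = Free, leader payoff 5.
- T2: BR = Free, leader payoff 11.
- T3: BR = Free, leader payoff 6.
Among 8, 5, 11, 6, the best is 11 at T2. Subgame-perfect outcome: (Free, T2) with payoffs (10, 11).
Under simultaneous play:
Country A's best replies: T0→Moderate; T1→Free; T2→Free; T3→Free.
Country B's best replies: Free→T2; Moderate→T2; High→T2.
Only (Free, T2) has each player best-responding; Nash payoffs (10, 11).
Country B's commitment gain: 11 − 11 = 0.

0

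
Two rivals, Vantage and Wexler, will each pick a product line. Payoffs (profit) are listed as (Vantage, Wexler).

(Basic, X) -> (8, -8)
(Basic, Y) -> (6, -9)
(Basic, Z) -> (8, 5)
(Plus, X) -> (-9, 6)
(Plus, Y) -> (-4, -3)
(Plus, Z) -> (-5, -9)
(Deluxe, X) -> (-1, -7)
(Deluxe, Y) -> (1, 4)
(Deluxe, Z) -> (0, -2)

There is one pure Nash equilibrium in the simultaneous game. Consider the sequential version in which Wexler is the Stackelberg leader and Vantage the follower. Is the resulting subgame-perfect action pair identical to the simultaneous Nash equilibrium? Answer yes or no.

Backward induction with Wexler moving first.
- X: BR = Basic, leader payoff -8.
- Y: BR = Basic, leader payoff -9.
- Z: BR = Basic, leader payoff 5.
Wexler's induced payoffs are -8, -9, 5, so Wexler commits to Z. Subgame-perfect outcome: (Basic, Z) with payoffs (8, 5).
Now find the simultaneous Nash equilibrium.
Vantage's best replies: X→Basic; Y→Basic; Z→Basic.
Wexler's best replies: Basic→Z; Plus→X; Deluxe→Y.
The unique mutual best reply is (Basic, Z), giving (8, 5).
Sequential outcome (Basic, Z) coincides with the Nash profile (Basic, Z).

yes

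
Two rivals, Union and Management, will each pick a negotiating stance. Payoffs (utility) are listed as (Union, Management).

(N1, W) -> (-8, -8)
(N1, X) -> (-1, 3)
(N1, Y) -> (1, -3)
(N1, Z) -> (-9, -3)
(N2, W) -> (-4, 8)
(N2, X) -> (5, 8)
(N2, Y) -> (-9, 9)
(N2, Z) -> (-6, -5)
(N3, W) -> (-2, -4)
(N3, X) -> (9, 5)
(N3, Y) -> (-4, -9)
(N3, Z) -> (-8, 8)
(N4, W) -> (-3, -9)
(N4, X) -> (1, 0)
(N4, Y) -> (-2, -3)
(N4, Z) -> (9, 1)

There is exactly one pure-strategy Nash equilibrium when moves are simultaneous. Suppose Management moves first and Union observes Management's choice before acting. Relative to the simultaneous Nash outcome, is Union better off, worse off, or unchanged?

Work backward from Union's decision.
- W: BR = N3, leader payoff -4.
- X: BR = N3, leader payoff 5.
- Y: BR = N1, leader payoff -3.
- Z: BR = N4, leader payoff 1.
Among -4, 5, -3, 1, the best is 5 at X. Subgame-perfect outcome: (N3, X) with payoffs (9, 5).
Now find the simultaneous Nash equilibrium.
Union's best replies: W→N3; X→N3; Y→N1; Z→N4.
Management's best replies: N1→X; N2→Y; N3→Z; N4→Z.
The unique mutual best reply is (N4, Z), giving (9, 1).
Union earns 9 sequentially versus 9 at the Nash outcome: unchanged.

unchanged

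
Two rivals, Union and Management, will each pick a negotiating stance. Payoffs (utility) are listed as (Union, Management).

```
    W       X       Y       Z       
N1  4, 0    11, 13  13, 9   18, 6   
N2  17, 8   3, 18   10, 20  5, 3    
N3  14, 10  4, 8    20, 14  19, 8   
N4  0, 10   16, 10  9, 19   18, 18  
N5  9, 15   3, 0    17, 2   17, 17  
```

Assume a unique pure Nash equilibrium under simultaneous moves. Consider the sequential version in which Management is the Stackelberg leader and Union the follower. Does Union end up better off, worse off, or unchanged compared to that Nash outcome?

unchanged

Backward induction with Management moving first.
- W → Union plays N2 (best of 4, 17, 14, 0, 9); Management gets 8.
- X → Union plays N4 (best of 11, 3, 4, 16, 3); Management gets 10.
- Y → Union plays N3 (best of 13, 10, 20, 9, 17); Management gets 14.
- Z → Union plays N3 (best of 18, 5, 19, 18, 17); Management gets 8.
Maximizing over 8, 10, 14, 8, Management chooses Y. Subgame-perfect outcome: (N3, Y) with payoffs (20, 14).
For the simultaneous game, intersect best replies.
Union's best replies: W→N2; X→N4; Y→N3; Z→N3.
Management's best replies: N1→X; N2→Y; N3→Y; N4→Y; N5→Z.
The unique mutual best reply is (N3, Y), giving (20, 14).
Union earns 20 sequentially versus 20 at the Nash outcome: unchanged.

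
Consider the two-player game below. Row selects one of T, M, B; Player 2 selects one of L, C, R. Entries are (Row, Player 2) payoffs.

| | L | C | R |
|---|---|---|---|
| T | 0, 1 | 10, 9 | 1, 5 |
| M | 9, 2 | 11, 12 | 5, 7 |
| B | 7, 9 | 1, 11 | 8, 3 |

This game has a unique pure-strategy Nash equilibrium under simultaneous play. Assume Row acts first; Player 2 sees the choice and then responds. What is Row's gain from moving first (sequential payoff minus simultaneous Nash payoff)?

0

Player 2 best-responds to each possible Row move:
- T: BR = C, leader payoff 10.
- M: BR = C, leader payoff 11.
- B: BR = C, leader payoff 1.
Row's induced payoffs are 10, 11, 1, so Row commits to M. Subgame-perfect outcome: (M, C) with payoffs (11, 12).
For the simultaneous game, intersect best replies.
Row's best replies: L→M; C→M; R→B.
Player 2's best replies: T→C; M→C; B→C.
Only (M, C) has each player best-responding; Nash payoffs (11, 12).
Row's commitment gain: 11 − 11 = 0.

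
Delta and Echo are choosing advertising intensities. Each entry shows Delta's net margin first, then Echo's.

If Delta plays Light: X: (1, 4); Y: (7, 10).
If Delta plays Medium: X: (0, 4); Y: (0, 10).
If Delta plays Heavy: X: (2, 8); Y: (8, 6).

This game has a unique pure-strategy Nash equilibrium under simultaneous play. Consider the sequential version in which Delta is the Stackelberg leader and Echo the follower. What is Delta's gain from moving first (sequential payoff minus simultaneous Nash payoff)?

5

Solve by backward induction (Delta leads).
- Light: Echo compares 4, 10 and picks Y; Delta would get 7.
- Medium: Echo compares 4, 10 and picks Y; Delta would get 0.
- Heavy: Echo compares 8, 6 and picks X; Delta would get 2.
Among 7, 0, 2, the best is 7 at Light. Subgame-perfect outcome: (Light, Y) with payoffs (7, 10).
For the simultaneous game, intersect best replies.
Delta's best replies: X→Heavy; Y→Heavy.
Echo's best replies: Light→Y; Medium→Y; Heavy→X.
Only (Heavy, X) has each player best-responding; Nash payoffs (2, 8).
Delta's commitment gain: 7 − 2 = 5.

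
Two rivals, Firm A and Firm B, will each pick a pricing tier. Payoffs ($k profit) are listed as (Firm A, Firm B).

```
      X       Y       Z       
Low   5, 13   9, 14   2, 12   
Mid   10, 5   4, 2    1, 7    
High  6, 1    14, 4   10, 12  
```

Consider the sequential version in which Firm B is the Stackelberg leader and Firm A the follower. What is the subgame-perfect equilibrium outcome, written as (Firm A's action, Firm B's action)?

Firm A best-responds to each possible Firm B move:
- X: Firm A compares 5, 10, 6 and picks Mid; Firm B would get 5.
- Y: Firm A compares 9, 4, 14 and picks High; Firm B would get 4.
- Z: Firm A compares 2, 1, 10 and picks High; Firm B would get 12.
Among 5, 4, 12, the best is 12 at Z. Subgame-perfect outcome: (High, Z) with payoffs (10, 12).

(High, Z)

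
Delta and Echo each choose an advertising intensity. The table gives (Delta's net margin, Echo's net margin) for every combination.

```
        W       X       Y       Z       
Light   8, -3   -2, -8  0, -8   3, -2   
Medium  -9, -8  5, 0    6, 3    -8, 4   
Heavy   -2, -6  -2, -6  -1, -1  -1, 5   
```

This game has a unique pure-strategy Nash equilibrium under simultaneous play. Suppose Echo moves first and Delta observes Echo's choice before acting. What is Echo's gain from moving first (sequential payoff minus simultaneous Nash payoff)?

5

Work backward from Delta's decision.
- W: Delta compares 8, -9, -2 and picks Light; Echo would get -3.
- X: Delta compares -2, 5, -2 and picks Medium; Echo would get 0.
- Y: Delta compares 0, 6, -1 and picks Medium; Echo would get 3.
- Z: Delta compares 3, -8, -1 and picks Light; Echo would get -2.
Maximizing over -3, 0, 3, -2, Echo chooses Y. Subgame-perfect outcome: (Medium, Y) with payoffs (6, 3).
For the simultaneous game, intersect best replies.
Delta's best replies: W→Light; X→Medium; Y→Medium; Z→Light.
Echo's best replies: Light→Z; Medium→Z; Heavy→Z.
Only (Light, Z) has each player best-responding; Nash payoffs (3, -2).
Echo's commitment gain: 3 − -2 = 5.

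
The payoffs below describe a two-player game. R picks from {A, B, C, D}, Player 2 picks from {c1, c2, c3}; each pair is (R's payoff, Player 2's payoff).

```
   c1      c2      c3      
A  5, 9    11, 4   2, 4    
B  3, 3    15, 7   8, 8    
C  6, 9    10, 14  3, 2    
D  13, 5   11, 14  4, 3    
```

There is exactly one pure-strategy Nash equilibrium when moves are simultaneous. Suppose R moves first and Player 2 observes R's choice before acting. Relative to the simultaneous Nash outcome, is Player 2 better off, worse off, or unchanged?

better off

Solve by backward induction (R leads).
- A: BR = c1, leader payoff 5.
- B: BR = c3, leader payoff 8.
- C: BR = c2, leader payoff 10.
- D: BR = c2, leader payoff 11.
Among 5, 8, 10, 11, the best is 11 at D. Subgame-perfect outcome: (D, c2) with payoffs (11, 14).
For the simultaneous game, intersect best replies.
R's best replies: c1→D; c2→B; c3→B.
Player 2's best replies: A→c1; B→c3; C→c2; D→c2.
The unique mutual best reply is (B, c3), giving (8, 8).
Player 2 earns 14 sequentially versus 8 at the Nash outcome: better off.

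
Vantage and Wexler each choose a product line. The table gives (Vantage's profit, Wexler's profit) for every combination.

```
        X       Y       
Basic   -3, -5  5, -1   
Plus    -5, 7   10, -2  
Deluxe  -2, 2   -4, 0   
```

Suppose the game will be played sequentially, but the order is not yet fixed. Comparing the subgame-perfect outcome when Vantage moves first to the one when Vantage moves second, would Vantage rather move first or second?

first

If Vantage leads: Wexler's best replies are Basic→Y, Plus→X, Deluxe→X; Vantage's induced payoffs 5, -5, -2; outcome (Basic, Y), payoffs (5, -1).
If Wexler leads: Vantage's best replies are X→Deluxe, Y→Plus; Wexler's induced payoffs 2, -2; outcome (Deluxe, X), payoffs (-2, 2).
Vantage gets 5 moving first and -2 moving second, so Vantage prefers to move first.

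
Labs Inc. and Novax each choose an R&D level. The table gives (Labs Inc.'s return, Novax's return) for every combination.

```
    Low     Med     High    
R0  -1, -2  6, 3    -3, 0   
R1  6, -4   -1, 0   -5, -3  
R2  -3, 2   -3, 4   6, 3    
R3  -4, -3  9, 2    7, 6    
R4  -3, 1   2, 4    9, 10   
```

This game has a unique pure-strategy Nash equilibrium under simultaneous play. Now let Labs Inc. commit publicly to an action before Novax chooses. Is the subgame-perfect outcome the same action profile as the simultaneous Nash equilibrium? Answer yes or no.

yes

Solve by backward induction (Labs Inc. leads).
- R0: BR = Med, leader payoff 6.
- R1: BR = Med, leader payoff -1.
- R2: BR = Med, leader payoff -3.
- R3: BR = High, leader payoff 7.
- R4: BR = High, leader payoff 9.
Labs Inc.'s induced payoffs are 6, -1, -3, 7, 9, so Labs Inc. commits to R4. Subgame-perfect outcome: (R4, High) with payoffs (9, 10).
Under simultaneous play:
Labs Inc.'s best replies: Low→R1; Med→R3; High→R4.
Novax's best replies: R0→Med; R1→Med; R2→Med; R3→High; R4→High.
Only (R4, High) has each player best-responding; Nash payoffs (9, 10).
Sequential outcome (R4, High) coincides with the Nash profile (R4, High).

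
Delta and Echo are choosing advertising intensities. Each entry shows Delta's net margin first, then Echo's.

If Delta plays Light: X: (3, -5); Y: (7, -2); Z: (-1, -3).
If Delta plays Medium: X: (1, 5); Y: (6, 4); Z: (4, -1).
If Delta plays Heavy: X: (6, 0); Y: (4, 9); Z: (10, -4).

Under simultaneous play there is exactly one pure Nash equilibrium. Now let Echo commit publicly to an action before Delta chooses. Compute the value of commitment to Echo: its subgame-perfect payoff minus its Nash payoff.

2

Solve by backward induction (Echo leads).
- X → Delta plays Heavy (best of 3, 1, 6); Echo gets 0.
- Y → Delta plays Light (best of 7, 6, 4); Echo gets -2.
- Z → Delta plays Heavy (best of -1, 4, 10); Echo gets -4.
Maximizing over 0, -2, -4, Echo chooses X. Subgame-perfect outcome: (Heavy, X) with payoffs (6, 0).
Under simultaneous play:
Delta's best replies: X→Heavy; Y→Light; Z→Heavy.
Echo's best replies: Light→Y; Medium→X; Heavy→Y.
The unique mutual best reply is (Light, Y), giving (7, -2).
Echo's commitment gain: 0 − -2 = 2.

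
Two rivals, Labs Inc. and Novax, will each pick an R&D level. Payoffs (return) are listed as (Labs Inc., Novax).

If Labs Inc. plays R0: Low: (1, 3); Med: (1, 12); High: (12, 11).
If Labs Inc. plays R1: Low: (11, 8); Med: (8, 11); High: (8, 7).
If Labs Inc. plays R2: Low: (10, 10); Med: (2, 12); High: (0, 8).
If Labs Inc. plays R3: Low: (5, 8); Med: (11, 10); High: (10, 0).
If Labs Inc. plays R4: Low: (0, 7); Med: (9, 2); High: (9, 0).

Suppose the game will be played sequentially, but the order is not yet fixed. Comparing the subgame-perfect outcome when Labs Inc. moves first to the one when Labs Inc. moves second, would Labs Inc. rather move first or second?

second

If Labs Inc. leads: Novax's best replies are R0→Med, R1→Med, R2→Med, R3→Med, R4→Low; Labs Inc.'s induced payoffs 1, 8, 2, 11, 0; outcome (R3, Med), payoffs (11, 10).
If Novax leads: Labs Inc.'s best replies are Low→R1, Med→R3, High→R0; Novax's induced payoffs 8, 10, 11; outcome (R0, High), payoffs (12, 11).
Labs Inc. gets 11 moving first and 12 moving second, so Labs Inc. prefers to move second.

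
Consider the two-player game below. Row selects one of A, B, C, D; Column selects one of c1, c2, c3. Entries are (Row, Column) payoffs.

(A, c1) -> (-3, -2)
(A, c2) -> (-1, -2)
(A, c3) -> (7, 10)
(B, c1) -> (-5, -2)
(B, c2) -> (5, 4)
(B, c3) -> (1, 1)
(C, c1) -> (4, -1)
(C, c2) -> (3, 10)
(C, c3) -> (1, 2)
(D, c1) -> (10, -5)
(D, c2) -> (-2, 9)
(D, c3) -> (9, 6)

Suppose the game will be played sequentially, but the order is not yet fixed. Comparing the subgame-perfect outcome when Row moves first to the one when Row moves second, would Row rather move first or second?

second

If Row leads: Column's best replies are A→c3, B→c2, C→c2, D→c2; Row's induced payoffs 7, 5, 3, -2; outcome (A, c3), payoffs (7, 10).
If Column leads: Row's best replies are c1→D, c2→B, c3→D; Column's induced payoffs -5, 4, 6; outcome (D, c3), payoffs (9, 6).
Row gets 7 moving first and 9 moving second, so Row prefers to move second.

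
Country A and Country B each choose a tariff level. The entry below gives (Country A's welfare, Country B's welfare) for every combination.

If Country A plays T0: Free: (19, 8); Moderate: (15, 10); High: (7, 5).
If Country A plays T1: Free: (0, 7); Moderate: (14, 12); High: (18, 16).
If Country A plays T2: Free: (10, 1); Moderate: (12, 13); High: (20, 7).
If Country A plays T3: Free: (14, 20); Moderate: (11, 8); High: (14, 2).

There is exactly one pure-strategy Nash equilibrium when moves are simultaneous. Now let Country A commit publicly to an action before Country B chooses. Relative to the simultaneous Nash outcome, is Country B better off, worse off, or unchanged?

better off

Country B best-responds to each possible Country A move:
- T0: BR = Moderate, leader payoff 15.
- T1: BR = High, leader payoff 18.
- T2: BR = Moderate, leader payoff 12.
- T3: BR = Free, leader payoff 14.
Among 15, 18, 12, 14, the best is 18 at T1. Subgame-perfect outcome: (T1, High) with payoffs (18, 16).
For the simultaneous game, intersect best replies.
Country A's best replies: Free→T0; Moderate→T0; High→T2.
Country B's best replies: T0→Moderate; T1→High; T2→Moderate; T3→Free.
The unique mutual best reply is (T0, Moderate), giving (15, 10).
Country B earns 16 sequentially versus 10 at the Nash outcome: better off.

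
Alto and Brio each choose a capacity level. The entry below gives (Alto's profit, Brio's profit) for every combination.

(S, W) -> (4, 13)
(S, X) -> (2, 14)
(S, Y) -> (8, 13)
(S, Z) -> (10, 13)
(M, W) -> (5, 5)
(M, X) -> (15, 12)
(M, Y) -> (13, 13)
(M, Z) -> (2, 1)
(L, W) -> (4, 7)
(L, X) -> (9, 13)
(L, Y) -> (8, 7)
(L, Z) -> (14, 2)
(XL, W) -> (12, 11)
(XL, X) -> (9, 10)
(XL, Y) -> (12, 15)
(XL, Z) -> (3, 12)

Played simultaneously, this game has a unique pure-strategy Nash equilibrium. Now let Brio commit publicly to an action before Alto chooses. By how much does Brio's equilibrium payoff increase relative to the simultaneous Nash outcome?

Backward induction with Brio moving first.
- W → Alto plays XL (best of 4, 5, 4, 12); Brio gets 11.
- X → Alto plays M (best of 2, 15, 9, 9); Brio gets 12.
- Y → Alto plays M (best of 8, 13, 8, 12); Brio gets 13.
- Z → Alto plays L (best of 10, 2, 14, 3); Brio gets 2.
Maximizing over 11, 12, 13, 2, Brio chooses Y. Subgame-perfect outcome: (M, Y) with payoffs (13, 13).
Now find the simultaneous Nash equilibrium.
Alto's best replies: W→XL; X→M; Y→M; Z→L.
Brio's best replies: S→X; M→Y; L→X; XL→Y.
The unique mutual best reply is (M, Y), giving (13, 13).
Brio's commitment gain: 13 − 13 = 0.

0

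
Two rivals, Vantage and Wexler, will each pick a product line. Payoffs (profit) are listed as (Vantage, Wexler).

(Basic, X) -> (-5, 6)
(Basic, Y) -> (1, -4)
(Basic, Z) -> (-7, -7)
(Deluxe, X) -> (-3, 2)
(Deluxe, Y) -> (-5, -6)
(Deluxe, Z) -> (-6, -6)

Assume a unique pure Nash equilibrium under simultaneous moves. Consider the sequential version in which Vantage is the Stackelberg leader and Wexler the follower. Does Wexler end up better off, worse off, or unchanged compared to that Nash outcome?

Work backward from Wexler's decision.
- Basic: BR = X, leader payoff -5.
- Deluxe: BR = X, leader payoff -3.
Vantage's induced payoffs are -5, -3, so Vantage commits to Deluxe. Subgame-perfect outcome: (Deluxe, X) with payoffs (-3, 2).
Under simultaneous play:
Vantage's best replies: X→Deluxe; Y→Basic; Z→Deluxe.
Wexler's best replies: Basic→X; Deluxe→X.
Only (Deluxe, X) has each player best-responding; Nash payoffs (-3, 2).
Wexler earns 2 sequentially versus 2 at the Nash outcome: unchanged.

unchanged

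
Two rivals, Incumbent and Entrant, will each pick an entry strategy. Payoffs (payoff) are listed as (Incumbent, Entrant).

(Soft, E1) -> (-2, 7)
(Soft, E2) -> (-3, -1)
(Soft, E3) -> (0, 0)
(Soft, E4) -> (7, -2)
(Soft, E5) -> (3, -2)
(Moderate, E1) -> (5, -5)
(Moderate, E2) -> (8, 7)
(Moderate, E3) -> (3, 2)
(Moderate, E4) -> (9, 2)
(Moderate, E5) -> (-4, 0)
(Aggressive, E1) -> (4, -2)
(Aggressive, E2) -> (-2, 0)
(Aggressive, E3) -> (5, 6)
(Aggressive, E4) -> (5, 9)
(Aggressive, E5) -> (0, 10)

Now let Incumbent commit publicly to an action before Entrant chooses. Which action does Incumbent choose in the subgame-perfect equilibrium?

Entrant best-responds to each possible Incumbent move:
- Soft: BR = E1, leader payoff -2.
- Moderate: BR = E2, leader payoff 8.
- Aggressive: BR = E5, leader payoff 0.
Incumbent's induced payoffs are -2, 8, 0, so Incumbent commits to Moderate. Subgame-perfect outcome: (Moderate, E2) with payoffs (8, 7).

Moderate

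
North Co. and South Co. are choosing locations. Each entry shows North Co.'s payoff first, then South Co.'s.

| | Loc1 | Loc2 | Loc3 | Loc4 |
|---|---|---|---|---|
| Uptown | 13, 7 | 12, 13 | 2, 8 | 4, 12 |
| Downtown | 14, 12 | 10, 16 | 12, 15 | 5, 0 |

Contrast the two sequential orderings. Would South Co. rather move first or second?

If North Co. leads: South Co.'s best replies are Uptown→Loc2, Downtown→Loc2; North Co.'s induced payoffs 12, 10; outcome (Uptown, Loc2), payoffs (12, 13).
If South Co. leads: North Co.'s best replies are Loc1→Downtown, Loc2→Uptown, Loc3→Downtown, Loc4→Downtown; South Co.'s induced payoffs 12, 13, 15, 0; outcome (Downtown, Loc3), payoffs (12, 15).
South Co. gets 15 moving first and 13 moving second, so South Co. prefers to move first.

first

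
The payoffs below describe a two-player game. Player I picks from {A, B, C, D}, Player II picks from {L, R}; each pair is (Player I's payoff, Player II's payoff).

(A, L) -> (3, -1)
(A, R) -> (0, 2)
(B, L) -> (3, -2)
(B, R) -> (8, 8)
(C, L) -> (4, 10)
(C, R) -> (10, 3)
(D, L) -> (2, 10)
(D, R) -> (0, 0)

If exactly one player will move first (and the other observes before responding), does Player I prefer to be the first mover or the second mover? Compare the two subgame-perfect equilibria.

If Player I leads: Player II's best replies are A→R, B→R, C→L, D→L; Player I's induced payoffs 0, 8, 4, 2; outcome (B, R), payoffs (8, 8).
If Player II leads: Player I's best replies are L→C, R→C; Player II's induced payoffs 10, 3; outcome (C, L), payoffs (4, 10).
Player I gets 8 moving first and 4 moving second, so Player I prefers to move first.

first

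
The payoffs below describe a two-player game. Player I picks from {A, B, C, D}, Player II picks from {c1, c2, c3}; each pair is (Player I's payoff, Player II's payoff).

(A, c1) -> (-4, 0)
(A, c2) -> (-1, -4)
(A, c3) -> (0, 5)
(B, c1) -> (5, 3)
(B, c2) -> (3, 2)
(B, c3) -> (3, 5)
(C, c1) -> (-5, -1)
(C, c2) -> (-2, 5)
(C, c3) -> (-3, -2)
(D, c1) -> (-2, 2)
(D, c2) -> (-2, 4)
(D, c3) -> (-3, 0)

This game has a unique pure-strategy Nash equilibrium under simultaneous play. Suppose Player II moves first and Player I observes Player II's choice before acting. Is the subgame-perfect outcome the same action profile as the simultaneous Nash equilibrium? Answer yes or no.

Backward induction with Player II moving first.
- c1: BR = B, leader payoff 3.
- c2: BR = B, leader payoff 2.
- c3: BR = B, leader payoff 5.
Maximizing over 3, 2, 5, Player II chooses c3. Subgame-perfect outcome: (B, c3) with payoffs (3, 5).
Now find the simultaneous Nash equilibrium.
Player I's best replies: c1→B; c2→B; c3→B.
Player II's best replies: A→c3; B→c3; C→c2; D→c2.
Only (B, c3) has each player best-responding; Nash payoffs (3, 5).
Sequential outcome (B, c3) coincides with the Nash profile (B, c3).

yes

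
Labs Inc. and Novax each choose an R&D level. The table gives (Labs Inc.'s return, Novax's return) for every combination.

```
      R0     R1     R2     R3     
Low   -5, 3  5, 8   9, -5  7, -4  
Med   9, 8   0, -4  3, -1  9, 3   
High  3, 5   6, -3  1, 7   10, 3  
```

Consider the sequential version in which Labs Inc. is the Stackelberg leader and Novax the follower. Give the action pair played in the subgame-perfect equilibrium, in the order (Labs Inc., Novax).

(Med, R0)

Backward induction with Labs Inc. moving first.
- Low: Novax compares 3, 8, -5, -4 and picks R1; Labs Inc. would get 5.
- Med: Novax compares 8, -4, -1, 3 and picks R0; Labs Inc. would get 9.
- High: Novax compares 5, -3, 7, 3 and picks R2; Labs Inc. would get 1.
Labs Inc.'s induced payoffs are 5, 9, 1, so Labs Inc. commits to Med. Subgame-perfect outcome: (Med, R0) with payoffs (9, 8).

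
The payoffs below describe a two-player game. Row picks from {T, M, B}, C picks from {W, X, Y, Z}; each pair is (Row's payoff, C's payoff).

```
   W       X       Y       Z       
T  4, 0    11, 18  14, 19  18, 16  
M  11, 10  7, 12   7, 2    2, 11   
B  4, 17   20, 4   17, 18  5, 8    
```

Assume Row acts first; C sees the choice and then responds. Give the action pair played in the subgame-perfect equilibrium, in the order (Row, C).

(B, Y)

Work backward from C's decision.
- T → C plays Y (best of 0, 18, 19, 16); Row gets 14.
- M → C plays X (best of 10, 12, 2, 11); Row gets 7.
- B → C plays Y (best of 17, 4, 18, 8); Row gets 17.
Among 14, 7, 17, the best is 17 at B. Subgame-perfect outcome: (B, Y) with payoffs (17, 18).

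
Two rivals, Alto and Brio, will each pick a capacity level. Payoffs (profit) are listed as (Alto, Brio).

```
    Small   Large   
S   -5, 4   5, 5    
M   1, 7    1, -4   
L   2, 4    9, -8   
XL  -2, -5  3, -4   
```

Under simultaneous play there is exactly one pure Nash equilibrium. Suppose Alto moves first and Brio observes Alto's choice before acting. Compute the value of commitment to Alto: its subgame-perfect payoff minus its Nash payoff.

3

Backward induction with Alto moving first.
- S: Brio compares 4, 5 and picks Large; Alto would get 5.
- M: Brio compares 7, -4 and picks Small; Alto would get 1.
- L: Brio compares 4, -8 and picks Small; Alto would get 2.
- XL: Brio compares -5, -4 and picks Large; Alto would get 3.
Alto's induced payoffs are 5, 1, 2, 3, so Alto commits to S. Subgame-perfect outcome: (S, Large) with payoffs (5, 5).
Under simultaneous play:
Alto's best replies: Small→L; Large→L.
Brio's best replies: S→Large; M→Small; L→Small; XL→Large.
The unique mutual best reply is (L, Small), giving (2, 4).
Alto's commitment gain: 5 − 2 = 3.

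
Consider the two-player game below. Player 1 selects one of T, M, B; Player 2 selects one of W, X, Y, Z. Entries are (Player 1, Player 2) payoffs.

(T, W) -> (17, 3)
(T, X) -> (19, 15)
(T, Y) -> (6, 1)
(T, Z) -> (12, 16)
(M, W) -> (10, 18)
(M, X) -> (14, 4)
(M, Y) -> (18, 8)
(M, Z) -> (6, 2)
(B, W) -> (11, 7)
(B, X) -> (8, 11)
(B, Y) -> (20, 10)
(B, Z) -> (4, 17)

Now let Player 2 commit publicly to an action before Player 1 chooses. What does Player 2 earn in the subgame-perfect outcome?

Work backward from Player 1's decision.
- W → Player 1 plays T (best of 17, 10, 11); Player 2 gets 3.
- X → Player 1 plays T (best of 19, 14, 8); Player 2 gets 15.
- Y → Player 1 plays B (best of 6, 18, 20); Player 2 gets 10.
- Z → Player 1 plays T (best of 12, 6, 4); Player 2 gets 16.
Player 2's induced payoffs are 3, 15, 10, 16, so Player 2 commits to Z. Subgame-perfect outcome: (T, Z) with payoffs (12, 16).

16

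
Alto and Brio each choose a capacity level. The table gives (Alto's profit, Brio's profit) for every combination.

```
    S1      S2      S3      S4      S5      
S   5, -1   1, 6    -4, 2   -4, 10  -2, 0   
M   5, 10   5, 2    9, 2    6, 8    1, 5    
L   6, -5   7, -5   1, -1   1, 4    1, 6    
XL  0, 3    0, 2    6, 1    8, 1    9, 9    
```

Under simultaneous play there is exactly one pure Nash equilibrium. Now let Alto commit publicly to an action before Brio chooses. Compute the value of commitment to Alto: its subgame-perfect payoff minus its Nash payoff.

Brio best-responds to each possible Alto move:
- S: BR = S4, leader payoff -4.
- M: BR = S1, leader payoff 5.
- L: BR = S5, leader payoff 1.
- XL: BR = S5, leader payoff 9.
Alto's induced payoffs are -4, 5, 1, 9, so Alto commits to XL. Subgame-perfect outcome: (XL, S5) with payoffs (9, 9).
Under simultaneous play:
Alto's best replies: S1→L; S2→L; S3→M; S4→XL; S5→XL.
Brio's best replies: S→S4; M→S1; L→S5; XL→S5.
Only (XL, S5) has each player best-responding; Nash payoffs (9, 9).
Alto's commitment gain: 9 − 9 = 0.

0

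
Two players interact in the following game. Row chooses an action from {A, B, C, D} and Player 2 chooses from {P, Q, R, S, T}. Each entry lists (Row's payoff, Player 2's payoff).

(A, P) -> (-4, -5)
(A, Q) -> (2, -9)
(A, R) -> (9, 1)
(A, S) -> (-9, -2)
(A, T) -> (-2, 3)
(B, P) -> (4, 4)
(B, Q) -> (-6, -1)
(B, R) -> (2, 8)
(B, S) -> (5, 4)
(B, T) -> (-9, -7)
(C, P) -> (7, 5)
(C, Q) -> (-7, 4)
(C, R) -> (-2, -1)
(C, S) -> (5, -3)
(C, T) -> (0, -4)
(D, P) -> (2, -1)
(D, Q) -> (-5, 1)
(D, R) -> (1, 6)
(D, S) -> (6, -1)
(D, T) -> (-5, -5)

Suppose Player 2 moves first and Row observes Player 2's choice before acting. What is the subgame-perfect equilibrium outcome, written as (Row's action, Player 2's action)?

Work backward from Row's decision.
- P: BR = C, leader payoff 5.
- Q: BR = A, leader payoff -9.
- R: BR = A, leader payoff 1.
- S: BR = D, leader payoff -1.
- T: BR = C, leader payoff -4.
Maximizing over 5, -9, 1, -1, -4, Player 2 chooses P. Subgame-perfect outcome: (C, P) with payoffs (7, 5).

(C, P)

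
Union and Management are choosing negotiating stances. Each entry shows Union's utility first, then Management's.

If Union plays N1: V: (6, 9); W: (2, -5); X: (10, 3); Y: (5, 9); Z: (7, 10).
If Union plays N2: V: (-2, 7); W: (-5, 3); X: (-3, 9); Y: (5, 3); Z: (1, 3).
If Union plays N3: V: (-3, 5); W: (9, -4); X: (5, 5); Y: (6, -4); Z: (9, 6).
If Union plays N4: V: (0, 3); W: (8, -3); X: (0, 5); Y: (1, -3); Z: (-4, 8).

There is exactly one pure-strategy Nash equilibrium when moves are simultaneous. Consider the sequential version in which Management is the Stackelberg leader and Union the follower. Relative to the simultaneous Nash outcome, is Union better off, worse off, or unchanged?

worse off

Solve by backward induction (Management leads).
- V: Union compares 6, -2, -3, 0 and picks N1; Management would get 9.
- W: Union compares 2, -5, 9, 8 and picks N3; Management would get -4.
- X: Union compares 10, -3, 5, 0 and picks N1; Management would get 3.
- Y: Union compares 5, 5, 6, 1 and picks N3; Management would get -4.
- Z: Union compares 7, 1, 9, -4 and picks N3; Management would get 6.
Among 9, -4, 3, -4, 6, the best is 9 at V. Subgame-perfect outcome: (N1, V) with payoffs (6, 9).
For the simultaneous game, intersect best replies.
Union's best replies: V→N1; W→N3; X→N1; Y→N3; Z→N3.
Management's best replies: N1→Z; N2→X; N3→Z; N4→Z.
Only (N3, Z) has each player best-responding; Nash payoffs (9, 6).
Union earns 6 sequentially versus 9 at the Nash outcome: worse off.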